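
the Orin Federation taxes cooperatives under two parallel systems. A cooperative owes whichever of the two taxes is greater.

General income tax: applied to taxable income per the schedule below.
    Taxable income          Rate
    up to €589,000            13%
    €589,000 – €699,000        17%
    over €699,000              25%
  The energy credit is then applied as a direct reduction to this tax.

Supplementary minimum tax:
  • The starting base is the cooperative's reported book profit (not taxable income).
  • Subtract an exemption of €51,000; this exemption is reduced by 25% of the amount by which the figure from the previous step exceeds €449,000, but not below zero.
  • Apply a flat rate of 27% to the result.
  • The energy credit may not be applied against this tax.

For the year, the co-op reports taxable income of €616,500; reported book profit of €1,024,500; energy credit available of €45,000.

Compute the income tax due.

€276,615

Supplementary minimum tax:
  Base (reported book profit): €1,024,500
  Exemption: 25% × (€1,024,500 − €449,000) = €143,875 ≥ €51,000, so the exemption is fully phased out
  Base: €1,024,500 − €0 = €1,024,500
  €1,024,500 × 27% = €276,615

General income tax:
  €589,000 × 13% = €76,570
  €27,500 × 17% = €4,675
  → €81,245
  Less energy credit €45,000 → €36,245

€276,615 > €36,245, so the supplementary minimum tax is the binding amount.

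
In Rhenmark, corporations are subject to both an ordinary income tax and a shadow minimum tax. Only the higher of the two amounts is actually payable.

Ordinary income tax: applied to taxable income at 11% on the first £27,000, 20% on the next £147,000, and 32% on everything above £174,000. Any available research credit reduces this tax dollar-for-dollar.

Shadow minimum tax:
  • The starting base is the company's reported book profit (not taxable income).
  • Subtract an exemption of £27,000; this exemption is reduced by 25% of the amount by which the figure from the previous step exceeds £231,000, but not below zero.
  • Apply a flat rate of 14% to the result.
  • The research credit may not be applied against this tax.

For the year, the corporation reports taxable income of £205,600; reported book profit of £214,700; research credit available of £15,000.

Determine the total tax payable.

£27,482

Ordinary income tax:
  £27,000 × 11% = £2,970
  £147,000 × 20% = £29,400
  £31,600 × 32% = £10,112
  → £42,482
  Less research credit £15,000 → £27,482

Shadow minimum tax:
  Base (reported book profit): £214,700
  Exemption: £214,700 ≤ £231,000, so full £27,000 applies
  Base: £214,700 − £27,000 = £187,700
  £187,700 × 14% = £26,278

£27,482 > £26,278, so the ordinary income tax governs.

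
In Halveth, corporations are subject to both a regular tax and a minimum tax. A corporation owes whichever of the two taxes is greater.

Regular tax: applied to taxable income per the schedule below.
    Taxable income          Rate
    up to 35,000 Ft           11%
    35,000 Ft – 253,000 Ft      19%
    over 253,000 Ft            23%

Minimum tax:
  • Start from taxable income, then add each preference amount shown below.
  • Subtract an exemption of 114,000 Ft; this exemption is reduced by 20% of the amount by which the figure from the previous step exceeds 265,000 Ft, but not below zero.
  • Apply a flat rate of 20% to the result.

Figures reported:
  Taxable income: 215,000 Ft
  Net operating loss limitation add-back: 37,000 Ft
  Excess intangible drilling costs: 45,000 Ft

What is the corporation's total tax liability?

Regular tax:
  35,000 Ft × 11% = 3,850 Ft
  180,000 Ft × 19% = 34,200 Ft
  → 38,050 Ft

Minimum tax:
  Adjusted income: 215,000 Ft + 37,000 Ft + 45,000 Ft = 297,000 Ft
  Exemption: 114,000 Ft − 20% × (297,000 Ft − 265,000 Ft) = 114,000 Ft − 6,400 Ft = 107,600 Ft
  Base: 297,000 Ft − 107,600 Ft = 189,400 Ft
  189,400 Ft × 20% = 37,880 Ft

38,050 Ft > 37,880 Ft, so the regular tax governs.

38,050 Ft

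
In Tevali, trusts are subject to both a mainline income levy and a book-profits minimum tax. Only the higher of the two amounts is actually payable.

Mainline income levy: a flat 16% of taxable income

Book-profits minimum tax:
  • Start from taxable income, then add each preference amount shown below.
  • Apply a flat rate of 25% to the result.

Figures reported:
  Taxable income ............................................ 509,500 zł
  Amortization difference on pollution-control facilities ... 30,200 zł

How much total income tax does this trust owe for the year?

Mainline income levy:
  509,500 zł × 16% = 81,520 zł

Book-profits minimum tax:
  Adjusted income: 509,500 zł + 30,200 zł = 539,700 zł
  539,700 zł × 25% = 134,925 zł

134,925 zł > 81,520 zł, so the book-profits minimum tax is the binding amount.

134,925 zł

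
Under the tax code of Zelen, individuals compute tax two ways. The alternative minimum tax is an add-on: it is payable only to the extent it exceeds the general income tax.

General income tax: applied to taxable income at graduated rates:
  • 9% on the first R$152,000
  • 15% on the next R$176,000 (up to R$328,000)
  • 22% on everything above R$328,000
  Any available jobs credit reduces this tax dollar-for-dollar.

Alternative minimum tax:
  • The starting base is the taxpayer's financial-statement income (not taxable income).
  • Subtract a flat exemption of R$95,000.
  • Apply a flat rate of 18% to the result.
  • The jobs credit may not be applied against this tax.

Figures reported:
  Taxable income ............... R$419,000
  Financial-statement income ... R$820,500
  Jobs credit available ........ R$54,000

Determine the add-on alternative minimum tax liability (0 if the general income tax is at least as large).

Alternative minimum tax:
  Base (financial-statement income): R$820,500
  Less exemption R$95,000 → base R$725,500
  R$725,500 × 18% = R$130,590

General income tax:
  R$152,000 × 9% = R$13,680
  R$176,000 × 15% = R$26,400
  R$91,000 × 22% = R$20,020
  → R$60,100
  Less jobs credit R$54,000 → R$6,100

Excess of alternative minimum tax over general income tax: R$130,590 − R$6,100 = R$124,490.

R$124,490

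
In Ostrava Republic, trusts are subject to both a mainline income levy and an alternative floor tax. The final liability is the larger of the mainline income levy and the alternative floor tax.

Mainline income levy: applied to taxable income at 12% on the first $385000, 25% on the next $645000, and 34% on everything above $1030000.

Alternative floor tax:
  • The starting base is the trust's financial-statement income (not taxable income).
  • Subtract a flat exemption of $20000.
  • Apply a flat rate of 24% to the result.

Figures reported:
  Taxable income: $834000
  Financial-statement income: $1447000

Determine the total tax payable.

$342480

Mainline income levy:
  $385000 × 12% = $46200
  $449000 × 25% = $112250
  → $158450

Alternative floor tax:
  Base (financial-statement income): $1447000
  Less exemption $20000 → base $1427000
  $1427000 × 24% = $342480

$342480 > $158450, so the alternative floor tax is the binding amount.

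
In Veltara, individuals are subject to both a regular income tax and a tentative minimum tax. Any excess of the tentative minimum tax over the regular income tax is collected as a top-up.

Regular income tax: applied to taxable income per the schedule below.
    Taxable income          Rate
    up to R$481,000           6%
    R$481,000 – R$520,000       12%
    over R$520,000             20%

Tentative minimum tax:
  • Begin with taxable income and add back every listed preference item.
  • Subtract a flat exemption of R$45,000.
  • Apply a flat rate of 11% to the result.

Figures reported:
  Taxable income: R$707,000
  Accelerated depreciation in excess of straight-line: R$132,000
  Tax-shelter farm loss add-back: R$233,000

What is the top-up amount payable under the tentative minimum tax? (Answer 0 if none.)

Tentative minimum tax:
  Adjusted income: R$707,000 + R$132,000 + R$233,000 = R$1,072,000
  Less exemption R$45,000 → base R$1,027,000
  R$1,027,000 × 11% = R$112,970

Regular income tax:
  R$481,000 × 6% = R$28,860
  R$39,000 × 12% = R$4,680
  R$187,000 × 20% = R$37,400
  → R$70,940

Excess of tentative minimum tax over regular income tax: R$112,970 − R$70,940 = R$42,030.

R$42,030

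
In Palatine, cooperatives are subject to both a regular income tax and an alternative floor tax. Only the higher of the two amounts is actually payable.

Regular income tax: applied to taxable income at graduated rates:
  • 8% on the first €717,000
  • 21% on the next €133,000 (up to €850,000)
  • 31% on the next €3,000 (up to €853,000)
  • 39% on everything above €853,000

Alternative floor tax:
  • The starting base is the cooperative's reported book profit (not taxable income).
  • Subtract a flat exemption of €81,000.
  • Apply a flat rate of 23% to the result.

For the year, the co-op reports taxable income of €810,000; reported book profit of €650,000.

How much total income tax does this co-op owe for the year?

€130,870

Alternative floor tax:
  Base (reported book profit): €650,000
  Less exemption €81,000 → base €569,000
  €569,000 × 23% = €130,870

Regular income tax:
  €717,000 × 8% = €57,360
  €93,000 × 21% = €19,530
  → €76,890

€130,870 > €76,890, so the alternative floor tax is the binding amount.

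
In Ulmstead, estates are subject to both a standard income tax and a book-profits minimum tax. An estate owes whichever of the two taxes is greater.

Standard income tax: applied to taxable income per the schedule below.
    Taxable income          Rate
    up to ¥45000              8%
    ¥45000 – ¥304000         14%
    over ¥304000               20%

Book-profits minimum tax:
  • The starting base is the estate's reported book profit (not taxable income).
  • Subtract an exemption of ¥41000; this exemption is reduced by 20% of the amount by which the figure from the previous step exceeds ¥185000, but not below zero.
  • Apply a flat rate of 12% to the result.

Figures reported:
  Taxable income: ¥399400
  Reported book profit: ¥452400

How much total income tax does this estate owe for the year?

¥58940

Standard income tax:
  ¥45000 × 8% = ¥3600
  ¥259000 × 14% = ¥36260
  ¥95400 × 20% = ¥19080
  → ¥58940

Book-profits minimum tax:
  Base (reported book profit): ¥452400
  Exemption: 20% × (¥452400 − ¥185000) = ¥53480 ≥ ¥41000, so the exemption is fully phased out
  Base: ¥452400 − ¥0 = ¥452400
  ¥452400 × 12% = ¥54288

¥58940 > ¥54288, so the standard income tax governs.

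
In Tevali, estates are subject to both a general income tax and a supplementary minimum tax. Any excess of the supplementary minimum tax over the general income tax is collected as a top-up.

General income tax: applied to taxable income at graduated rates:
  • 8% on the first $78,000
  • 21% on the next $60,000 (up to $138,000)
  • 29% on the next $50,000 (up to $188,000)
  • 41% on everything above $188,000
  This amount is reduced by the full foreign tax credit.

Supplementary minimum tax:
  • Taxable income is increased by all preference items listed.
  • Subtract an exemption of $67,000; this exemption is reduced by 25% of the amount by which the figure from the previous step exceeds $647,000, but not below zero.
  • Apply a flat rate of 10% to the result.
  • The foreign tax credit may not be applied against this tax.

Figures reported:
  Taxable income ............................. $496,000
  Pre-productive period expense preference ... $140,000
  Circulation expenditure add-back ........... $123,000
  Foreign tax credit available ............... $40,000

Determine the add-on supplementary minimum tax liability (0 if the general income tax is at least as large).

$0

Supplementary minimum tax:
  Adjusted income: $496,000 + $140,000 + $123,000 = $759,000
  Exemption: $67,000 − 25% × ($759,000 − $647,000) = $67,000 − $28,000 = $39,000
  Base: $759,000 − $39,000 = $720,000
  $720,000 × 10% = $72,000

General income tax:
  $78,000 × 8% = $6,240
  $60,000 × 21% = $12,600
  $50,000 × 29% = $14,500
  $308,000 × 41% = $126,280
  → $159,620
  Less foreign tax credit $40,000 → $119,620

$72,000 ≤ $119,620, so no add-on is due.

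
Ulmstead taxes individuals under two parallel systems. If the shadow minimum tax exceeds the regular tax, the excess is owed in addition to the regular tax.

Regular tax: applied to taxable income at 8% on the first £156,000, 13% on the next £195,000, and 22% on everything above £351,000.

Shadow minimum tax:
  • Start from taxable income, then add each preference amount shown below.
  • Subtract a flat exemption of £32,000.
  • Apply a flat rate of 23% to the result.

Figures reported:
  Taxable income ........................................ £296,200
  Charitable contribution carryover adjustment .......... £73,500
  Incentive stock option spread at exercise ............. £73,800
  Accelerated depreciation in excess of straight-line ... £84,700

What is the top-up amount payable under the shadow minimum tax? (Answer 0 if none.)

Regular tax:
  £156,000 × 8% = £12,480
  £140,200 × 13% = £18,226
  → £30,706

Shadow minimum tax:
  Adjusted income: £296,200 + £73,500 + £73,800 + £84,700 = £528,200
  Less exemption £32,000 → base £496,200
  £496,200 × 23% = £114,126

Excess of shadow minimum tax over regular tax: £114,126 − £30,706 = £83,420.

£83,420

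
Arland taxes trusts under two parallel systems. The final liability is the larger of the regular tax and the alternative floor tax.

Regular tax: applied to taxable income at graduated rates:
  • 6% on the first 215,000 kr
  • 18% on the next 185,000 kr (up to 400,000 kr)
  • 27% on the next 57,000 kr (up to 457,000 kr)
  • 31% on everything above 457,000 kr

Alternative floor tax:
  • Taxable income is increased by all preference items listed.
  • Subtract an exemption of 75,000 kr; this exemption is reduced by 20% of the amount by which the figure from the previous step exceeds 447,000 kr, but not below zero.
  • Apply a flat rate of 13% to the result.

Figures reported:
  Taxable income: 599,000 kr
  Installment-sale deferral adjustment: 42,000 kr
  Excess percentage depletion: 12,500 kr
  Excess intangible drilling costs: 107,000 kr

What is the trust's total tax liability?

105,610 kr

Regular tax:
  215,000 kr × 6% = 12,900 kr
  185,000 kr × 18% = 33,300 kr
  57,000 kr × 27% = 15,390 kr
  142,000 kr × 31% = 44,020 kr
  → 105,610 kr

Alternative floor tax:
  Adjusted income: 599,000 kr + 42,000 kr + 12,500 kr + 107,000 kr = 760,500 kr
  Exemption: 75,000 kr − 20% × (760,500 kr − 447,000 kr) = 75,000 kr − 62,700 kr = 12,300 kr
  Base: 760,500 kr − 12,300 kr = 748,200 kr
  748,200 kr × 13% = 97,266 kr

105,610 kr > 97,266 kr, so the regular tax governs.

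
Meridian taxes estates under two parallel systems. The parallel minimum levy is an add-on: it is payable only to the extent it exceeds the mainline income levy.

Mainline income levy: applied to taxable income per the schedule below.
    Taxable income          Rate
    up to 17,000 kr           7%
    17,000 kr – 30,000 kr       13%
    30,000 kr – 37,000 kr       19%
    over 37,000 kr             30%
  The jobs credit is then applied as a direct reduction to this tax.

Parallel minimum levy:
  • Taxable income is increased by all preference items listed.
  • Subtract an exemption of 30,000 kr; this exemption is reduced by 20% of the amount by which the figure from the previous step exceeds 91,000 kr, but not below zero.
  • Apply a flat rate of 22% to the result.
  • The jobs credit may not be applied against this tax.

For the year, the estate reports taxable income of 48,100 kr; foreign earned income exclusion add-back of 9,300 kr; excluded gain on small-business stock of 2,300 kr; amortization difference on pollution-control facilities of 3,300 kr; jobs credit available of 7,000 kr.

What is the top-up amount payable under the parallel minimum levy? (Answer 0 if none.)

6,720 kr

Mainline income levy:
  17,000 kr × 7% = 1,190 kr
  13,000 kr × 13% = 1,690 kr
  7,000 kr × 19% = 1,330 kr
  11,100 kr × 30% = 3,330 kr
  → 7,540 kr
  Less jobs credit 7,000 kr → 540 kr

Parallel minimum levy:
  Adjusted income: 48,100 kr + 9,300 kr + 2,300 kr + 3,300 kr = 63,000 kr
  Exemption: 63,000 kr ≤ 91,000 kr, so full 30,000 kr applies
  Base: 63,000 kr − 30,000 kr = 33,000 kr
  33,000 kr × 22% = 7,260 kr

Excess of parallel minimum levy over mainline income levy: 7,260 kr − 540 kr = 6,720 kr.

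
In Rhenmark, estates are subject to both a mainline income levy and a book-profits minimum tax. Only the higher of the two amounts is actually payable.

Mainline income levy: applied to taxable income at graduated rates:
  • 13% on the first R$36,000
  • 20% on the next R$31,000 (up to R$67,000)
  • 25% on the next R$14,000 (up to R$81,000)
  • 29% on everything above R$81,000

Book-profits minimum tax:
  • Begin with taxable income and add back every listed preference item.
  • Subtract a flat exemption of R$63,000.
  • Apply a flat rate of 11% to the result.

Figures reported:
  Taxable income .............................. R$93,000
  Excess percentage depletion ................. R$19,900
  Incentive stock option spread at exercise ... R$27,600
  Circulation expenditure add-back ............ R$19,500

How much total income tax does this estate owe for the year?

R$17,860

Mainline income levy:
  R$36,000 × 13% = R$4,680
  R$31,000 × 20% = R$6,200
  R$14,000 × 25% = R$3,500
  R$12,000 × 29% = R$3,480
  → R$17,860

Book-profits minimum tax:
  Adjusted income: R$93,000 + R$19,900 + R$27,600 + R$19,500 = R$160,000
  Less exemption R$63,000 → base R$97,000
  R$97,000 × 11% = R$10,670

R$17,860 > R$10,670, so the mainline income levy governs.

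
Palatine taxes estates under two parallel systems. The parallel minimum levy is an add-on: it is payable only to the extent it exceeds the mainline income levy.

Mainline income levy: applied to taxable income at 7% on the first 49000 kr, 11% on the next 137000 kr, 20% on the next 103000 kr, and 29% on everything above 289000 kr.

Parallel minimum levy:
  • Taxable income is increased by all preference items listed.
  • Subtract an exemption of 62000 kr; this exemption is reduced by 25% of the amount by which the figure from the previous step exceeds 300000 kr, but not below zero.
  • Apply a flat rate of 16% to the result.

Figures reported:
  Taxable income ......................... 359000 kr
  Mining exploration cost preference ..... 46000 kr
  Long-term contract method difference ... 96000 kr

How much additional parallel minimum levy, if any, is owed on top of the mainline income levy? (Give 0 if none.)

Mainline income levy:
  49000 kr × 7% = 3430 kr
  137000 kr × 11% = 15070 kr
  103000 kr × 20% = 20600 kr
  70000 kr × 29% = 20300 kr
  → 59400 kr

Parallel minimum levy:
  Adjusted income: 359000 kr + 46000 kr + 96000 kr = 501000 kr
  Exemption: 62000 kr − 25% × (501000 kr − 300000 kr) = 62000 kr − 50250 kr = 11750 kr
  Base: 501000 kr − 11750 kr = 489250 kr
  489250 kr × 16% = 78280 kr

Excess of parallel minimum levy over mainline income levy: 78280 kr − 59400 kr = 18880 kr.

18880 kr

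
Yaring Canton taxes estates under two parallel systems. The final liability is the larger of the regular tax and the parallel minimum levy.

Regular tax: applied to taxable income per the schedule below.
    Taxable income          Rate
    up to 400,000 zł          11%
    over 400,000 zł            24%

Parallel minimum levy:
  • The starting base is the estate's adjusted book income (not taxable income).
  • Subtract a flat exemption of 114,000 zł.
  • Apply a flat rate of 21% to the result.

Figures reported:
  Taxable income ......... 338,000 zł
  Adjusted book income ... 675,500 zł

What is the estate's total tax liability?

Regular tax:
  338,000 zł × 11% = 37,180 zł

Parallel minimum levy:
  Base (adjusted book income): 675,500 zł
  Less exemption 114,000 zł → base 561,500 zł
  561,500 zł × 21% = 117,915 zł

117,915 zł > 37,180 zł, so the parallel minimum levy is the binding amount.

117,915 zł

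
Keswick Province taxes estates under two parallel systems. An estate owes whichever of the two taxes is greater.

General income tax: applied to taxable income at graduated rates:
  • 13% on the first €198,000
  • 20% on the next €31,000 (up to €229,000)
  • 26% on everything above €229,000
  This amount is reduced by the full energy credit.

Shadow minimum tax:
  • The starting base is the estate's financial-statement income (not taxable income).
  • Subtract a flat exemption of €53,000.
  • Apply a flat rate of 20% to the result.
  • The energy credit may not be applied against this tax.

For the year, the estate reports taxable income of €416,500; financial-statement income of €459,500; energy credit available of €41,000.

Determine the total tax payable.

€81,300

Shadow minimum tax:
  Base (financial-statement income): €459,500
  Less exemption €53,000 → base €406,500
  €406,500 × 20% = €81,300

General income tax:
  €198,000 × 13% = €25,740
  €31,000 × 20% = €6,200
  €187,500 × 26% = €48,750
  → €80,690
  Less energy credit €41,000 → €39,690

€81,300 > €39,690, so the shadow minimum tax is the binding amount.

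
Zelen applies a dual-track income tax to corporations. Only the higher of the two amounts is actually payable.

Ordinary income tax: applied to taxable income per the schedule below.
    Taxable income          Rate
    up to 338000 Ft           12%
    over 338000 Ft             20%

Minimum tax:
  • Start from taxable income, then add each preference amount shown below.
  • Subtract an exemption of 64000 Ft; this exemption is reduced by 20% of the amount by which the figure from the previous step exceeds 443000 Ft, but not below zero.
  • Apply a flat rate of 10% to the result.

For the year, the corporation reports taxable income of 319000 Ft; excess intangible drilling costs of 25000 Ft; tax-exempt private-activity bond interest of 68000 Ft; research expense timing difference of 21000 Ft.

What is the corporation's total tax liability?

Minimum tax:
  Adjusted income: 319000 Ft + 25000 Ft + 68000 Ft + 21000 Ft = 433000 Ft
  Exemption: 433000 Ft ≤ 443000 Ft, so full 64000 Ft applies
  Base: 433000 Ft − 64000 Ft = 369000 Ft
  369000 Ft × 10% = 36900 Ft

Ordinary income tax:
  319000 Ft × 12% = 38280 Ft

38280 Ft > 36900 Ft, so the ordinary income tax governs.

38280 Ft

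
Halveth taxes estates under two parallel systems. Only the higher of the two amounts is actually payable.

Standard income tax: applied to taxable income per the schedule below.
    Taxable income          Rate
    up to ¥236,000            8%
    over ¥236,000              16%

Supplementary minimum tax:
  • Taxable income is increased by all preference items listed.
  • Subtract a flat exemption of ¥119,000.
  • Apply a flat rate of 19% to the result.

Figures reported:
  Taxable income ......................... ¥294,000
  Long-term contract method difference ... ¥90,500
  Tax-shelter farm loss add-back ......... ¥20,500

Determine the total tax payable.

Standard income tax:
  ¥236,000 × 8% = ¥18,880
  ¥58,000 × 16% = ¥9,280
  → ¥28,160

Supplementary minimum tax:
  Adjusted income: ¥294,000 + ¥90,500 + ¥20,500 = ¥405,000
  Less exemption ¥119,000 → base ¥286,000
  ¥286,000 × 19% = ¥54,340

¥54,340 > ¥28,160, so the supplementary minimum tax is the binding amount.

¥54,340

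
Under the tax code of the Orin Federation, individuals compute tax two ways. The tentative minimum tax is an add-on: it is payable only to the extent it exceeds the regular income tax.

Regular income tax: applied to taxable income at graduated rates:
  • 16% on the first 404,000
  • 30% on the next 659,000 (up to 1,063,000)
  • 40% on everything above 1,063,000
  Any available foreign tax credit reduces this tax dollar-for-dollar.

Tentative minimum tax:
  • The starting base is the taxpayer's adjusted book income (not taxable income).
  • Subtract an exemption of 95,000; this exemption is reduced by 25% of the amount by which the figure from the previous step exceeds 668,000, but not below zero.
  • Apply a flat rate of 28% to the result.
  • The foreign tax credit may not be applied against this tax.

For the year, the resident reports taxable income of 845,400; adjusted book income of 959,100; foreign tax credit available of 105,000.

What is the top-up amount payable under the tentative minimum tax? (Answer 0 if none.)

170,265

Tentative minimum tax:
  Base (adjusted book income): 959,100
  Exemption: 95,000 − 25% × (959,100 − 668,000) = 95,000 − 72,775 = 22,225
  Base: 959,100 − 22,225 = 936,875
  936,875 × 28% = 262,325

Regular income tax:
  404,000 × 16% = 64,640
  441,400 × 30% = 132,420
  → 197,060
  Less foreign tax credit 105,000 → 92,060

Excess of tentative minimum tax over regular income tax: 262,325 − 92,060 = 170,265.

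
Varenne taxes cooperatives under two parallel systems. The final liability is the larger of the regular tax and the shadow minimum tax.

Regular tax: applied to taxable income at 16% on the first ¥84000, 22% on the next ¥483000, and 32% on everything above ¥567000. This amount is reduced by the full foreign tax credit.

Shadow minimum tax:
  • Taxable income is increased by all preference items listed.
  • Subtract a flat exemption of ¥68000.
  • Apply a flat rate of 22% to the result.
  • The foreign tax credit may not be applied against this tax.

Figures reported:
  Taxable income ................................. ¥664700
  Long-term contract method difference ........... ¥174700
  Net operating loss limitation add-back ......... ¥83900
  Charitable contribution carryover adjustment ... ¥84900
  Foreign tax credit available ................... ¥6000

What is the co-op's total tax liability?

Regular tax:
  ¥84000 × 16% = ¥13440
  ¥483000 × 22% = ¥106260
  ¥97700 × 32% = ¥31264
  → ¥150964
  Less foreign tax credit ¥6000 → ¥144964

Shadow minimum tax:
  Adjusted income: ¥664700 + ¥174700 + ¥83900 + ¥84900 = ¥1008200
  Less exemption ¥68000 → base ¥940200
  ¥940200 × 22% = ¥206844

¥206844 > ¥144964, so the shadow minimum tax is the binding amount.

¥206844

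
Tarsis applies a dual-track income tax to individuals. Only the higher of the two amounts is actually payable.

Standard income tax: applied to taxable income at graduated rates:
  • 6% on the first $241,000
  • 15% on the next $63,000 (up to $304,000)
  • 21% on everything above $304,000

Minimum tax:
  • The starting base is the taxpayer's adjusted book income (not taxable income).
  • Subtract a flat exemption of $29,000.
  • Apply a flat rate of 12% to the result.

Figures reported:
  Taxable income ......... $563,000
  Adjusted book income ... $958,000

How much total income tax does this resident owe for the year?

Standard income tax:
  $241,000 × 6% = $14,460
  $63,000 × 15% = $9,450
  $259,000 × 21% = $54,390
  → $78,300

Minimum tax:
  Base (adjusted book income): $958,000
  Less exemption $29,000 → base $929,000
  $929,000 × 12% = $111,480

$111,480 > $78,300, so the minimum tax is the binding amount.

$111,480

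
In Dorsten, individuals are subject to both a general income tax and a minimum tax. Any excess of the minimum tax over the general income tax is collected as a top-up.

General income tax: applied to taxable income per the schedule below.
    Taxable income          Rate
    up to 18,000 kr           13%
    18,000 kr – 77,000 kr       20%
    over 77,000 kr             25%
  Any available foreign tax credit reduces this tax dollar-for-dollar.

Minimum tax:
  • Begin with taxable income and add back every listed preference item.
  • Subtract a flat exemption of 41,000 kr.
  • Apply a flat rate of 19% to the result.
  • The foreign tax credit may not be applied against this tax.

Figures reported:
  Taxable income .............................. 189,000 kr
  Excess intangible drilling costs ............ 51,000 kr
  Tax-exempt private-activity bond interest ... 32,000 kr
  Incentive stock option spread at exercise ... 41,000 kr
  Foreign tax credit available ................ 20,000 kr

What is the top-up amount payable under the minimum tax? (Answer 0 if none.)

Minimum tax:
  Adjusted income: 189,000 kr + 51,000 kr + 32,000 kr + 41,000 kr = 313,000 kr
  Less exemption 41,000 kr → base 272,000 kr
  272,000 kr × 19% = 51,680 kr

General income tax:
  18,000 kr × 13% = 2,340 kr
  59,000 kr × 20% = 11,800 kr
  112,000 kr × 25% = 28,000 kr
  → 42,140 kr
  Less foreign tax credit 20,000 kr → 22,140 kr

Excess of minimum tax over general income tax: 51,680 kr − 22,140 kr = 29,540 kr.

29,540 kr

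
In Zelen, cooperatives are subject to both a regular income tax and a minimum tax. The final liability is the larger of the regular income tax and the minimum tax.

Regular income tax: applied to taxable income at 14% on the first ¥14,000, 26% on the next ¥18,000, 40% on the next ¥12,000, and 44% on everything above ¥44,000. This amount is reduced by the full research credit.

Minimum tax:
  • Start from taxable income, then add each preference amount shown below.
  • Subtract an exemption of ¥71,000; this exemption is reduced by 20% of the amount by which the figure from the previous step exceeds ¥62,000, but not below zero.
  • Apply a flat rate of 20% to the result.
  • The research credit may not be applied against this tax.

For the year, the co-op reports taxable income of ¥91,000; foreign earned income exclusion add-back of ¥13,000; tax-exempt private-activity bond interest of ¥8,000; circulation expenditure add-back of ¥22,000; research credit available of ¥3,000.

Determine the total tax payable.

Regular income tax:
  ¥14,000 × 14% = ¥1,960
  ¥18,000 × 26% = ¥4,680
  ¥12,000 × 40% = ¥4,800
  ¥47,000 × 44% = ¥20,680
  → ¥32,120
  Less research credit ¥3,000 → ¥29,120

Minimum tax:
  Adjusted income: ¥91,000 + ¥13,000 + ¥8,000 + ¥22,000 = ¥134,000
  Exemption: ¥71,000 − 20% × (¥134,000 − ¥62,000) = ¥71,000 − ¥14,400 = ¥56,600
  Base: ¥134,000 − ¥56,600 = ¥77,400
  ¥77,400 × 20% = ¥15,480

¥29,120 > ¥15,480, so the regular income tax governs.

¥29,120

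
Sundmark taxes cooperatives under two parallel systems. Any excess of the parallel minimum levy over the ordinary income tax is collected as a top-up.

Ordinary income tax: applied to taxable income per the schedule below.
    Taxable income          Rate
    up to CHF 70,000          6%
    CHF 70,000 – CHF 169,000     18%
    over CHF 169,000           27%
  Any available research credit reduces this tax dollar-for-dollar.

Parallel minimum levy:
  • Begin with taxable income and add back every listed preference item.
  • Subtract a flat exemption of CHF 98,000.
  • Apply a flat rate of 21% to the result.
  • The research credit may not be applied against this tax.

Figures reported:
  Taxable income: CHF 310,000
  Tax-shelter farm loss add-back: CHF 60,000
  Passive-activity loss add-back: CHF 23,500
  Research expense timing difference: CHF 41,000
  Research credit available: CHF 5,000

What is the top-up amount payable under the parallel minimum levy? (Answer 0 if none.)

Parallel minimum levy:
  Adjusted income: CHF 310,000 + CHF 60,000 + CHF 23,500 + CHF 41,000 = CHF 434,500
  Less exemption CHF 98,000 → base CHF 336,500
  CHF 336,500 × 21% = CHF 70,665

Ordinary income tax:
  CHF 70,000 × 6% = CHF 4,200
  CHF 99,000 × 18% = CHF 17,820
  CHF 141,000 × 27% = CHF 38,070
  → CHF 60,090
  Less research credit CHF 5,000 → CHF 55,090

Excess of parallel minimum levy over ordinary income tax: CHF 70,665 − CHF 55,090 = CHF 15,575.

CHF 15,575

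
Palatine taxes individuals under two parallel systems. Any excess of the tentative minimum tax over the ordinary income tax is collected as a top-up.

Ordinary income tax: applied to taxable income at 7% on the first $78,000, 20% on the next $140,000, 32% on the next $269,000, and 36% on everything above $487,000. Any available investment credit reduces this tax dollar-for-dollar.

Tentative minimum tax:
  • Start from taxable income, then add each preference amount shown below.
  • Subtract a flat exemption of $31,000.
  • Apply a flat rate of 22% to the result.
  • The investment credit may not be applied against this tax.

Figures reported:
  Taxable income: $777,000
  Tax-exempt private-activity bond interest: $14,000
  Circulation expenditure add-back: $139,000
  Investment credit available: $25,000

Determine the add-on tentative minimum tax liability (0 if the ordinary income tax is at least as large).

$0

Tentative minimum tax:
  Adjusted income: $777,000 + $14,000 + $139,000 = $930,000
  Less exemption $31,000 → base $899,000
  $899,000 × 22% = $197,780

Ordinary income tax:
  $78,000 × 7% = $5,460
  $140,000 × 20% = $28,000
  $269,000 × 32% = $86,080
  $290,000 × 36% = $104,400
  → $223,940
  Less investment credit $25,000 → $198,940

$197,780 ≤ $198,940, so no add-on is due.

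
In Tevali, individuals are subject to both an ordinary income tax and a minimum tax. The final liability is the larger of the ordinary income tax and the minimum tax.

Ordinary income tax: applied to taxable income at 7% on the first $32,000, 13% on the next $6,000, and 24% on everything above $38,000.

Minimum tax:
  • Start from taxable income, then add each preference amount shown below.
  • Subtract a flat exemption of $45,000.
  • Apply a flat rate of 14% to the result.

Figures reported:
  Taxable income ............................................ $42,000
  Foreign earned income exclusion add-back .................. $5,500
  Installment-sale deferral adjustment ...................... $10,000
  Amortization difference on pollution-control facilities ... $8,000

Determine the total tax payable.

Minimum tax:
  Adjusted income: $42,000 + $5,500 + $10,000 + $8,000 = $65,500
  Less exemption $45,000 → base $20,500
  $20,500 × 14% = $2,870

Ordinary income tax:
  $32,000 × 7% = $2,240
  $6,000 × 13% = $780
  $4,000 × 24% = $960
  → $3,980

$3,980 > $2,870, so the ordinary income tax governs.

$3,980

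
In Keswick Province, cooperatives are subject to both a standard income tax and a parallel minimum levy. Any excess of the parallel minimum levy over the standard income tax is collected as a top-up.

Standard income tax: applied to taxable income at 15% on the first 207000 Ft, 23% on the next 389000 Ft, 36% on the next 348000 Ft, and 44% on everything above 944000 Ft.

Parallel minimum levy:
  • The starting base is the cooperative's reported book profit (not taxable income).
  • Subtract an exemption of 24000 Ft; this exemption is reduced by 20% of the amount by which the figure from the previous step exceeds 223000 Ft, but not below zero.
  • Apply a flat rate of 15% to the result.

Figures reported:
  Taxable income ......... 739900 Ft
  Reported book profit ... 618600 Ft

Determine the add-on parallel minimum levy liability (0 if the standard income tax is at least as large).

0 Ft

Standard income tax:
  207000 Ft × 15% = 31050 Ft
  389000 Ft × 23% = 89470 Ft
  143900 Ft × 36% = 51804 Ft
  → 172324 Ft

Parallel minimum levy:
  Base (reported book profit): 618600 Ft
  Exemption: 20% × (618600 Ft − 223000 Ft) = 79120 Ft ≥ 24000 Ft, so the exemption is fully phased out
  Base: 618600 Ft − 0 Ft = 618600 Ft
  618600 Ft × 15% = 92790 Ft

92790 Ft ≤ 172324 Ft, so no add-on is due.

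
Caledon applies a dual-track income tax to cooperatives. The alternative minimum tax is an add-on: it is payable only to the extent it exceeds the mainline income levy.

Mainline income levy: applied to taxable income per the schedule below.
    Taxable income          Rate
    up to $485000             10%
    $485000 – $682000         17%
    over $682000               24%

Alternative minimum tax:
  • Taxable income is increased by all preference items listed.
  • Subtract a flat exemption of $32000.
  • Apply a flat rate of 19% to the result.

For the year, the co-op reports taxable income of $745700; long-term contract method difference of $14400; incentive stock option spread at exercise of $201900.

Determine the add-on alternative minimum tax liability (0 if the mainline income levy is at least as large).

$79422

Alternative minimum tax:
  Adjusted income: $745700 + $14400 + $201900 = $962000
  Less exemption $32000 → base $930000
  $930000 × 19% = $176700

Mainline income levy:
  $485000 × 10% = $48500
  $197000 × 17% = $33490
  $63700 × 24% = $15288
  → $97278

Excess of alternative minimum tax over mainline income levy: $176700 − $97278 = $79422.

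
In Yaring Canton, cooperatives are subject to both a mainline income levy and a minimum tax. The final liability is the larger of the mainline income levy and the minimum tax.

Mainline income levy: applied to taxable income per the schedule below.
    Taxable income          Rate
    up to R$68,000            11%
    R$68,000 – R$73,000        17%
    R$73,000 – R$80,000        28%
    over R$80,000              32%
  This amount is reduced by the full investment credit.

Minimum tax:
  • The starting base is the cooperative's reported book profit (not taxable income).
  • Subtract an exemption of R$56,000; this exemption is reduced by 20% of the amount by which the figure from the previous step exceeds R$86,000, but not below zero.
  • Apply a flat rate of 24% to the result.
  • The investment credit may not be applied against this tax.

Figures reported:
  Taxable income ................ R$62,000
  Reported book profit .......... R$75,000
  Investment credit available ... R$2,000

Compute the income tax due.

R$4,820

Mainline income levy:
  R$62,000 × 11% = R$6,820
  Less investment credit R$2,000 → R$4,820

Minimum tax:
  Base (reported book profit): R$75,000
  Exemption: R$75,000 ≤ R$86,000, so full R$56,000 applies
  Base: R$75,000 − R$56,000 = R$19,000
  R$19,000 × 24% = R$4,560

R$4,820 > R$4,560, so the mainline income levy governs.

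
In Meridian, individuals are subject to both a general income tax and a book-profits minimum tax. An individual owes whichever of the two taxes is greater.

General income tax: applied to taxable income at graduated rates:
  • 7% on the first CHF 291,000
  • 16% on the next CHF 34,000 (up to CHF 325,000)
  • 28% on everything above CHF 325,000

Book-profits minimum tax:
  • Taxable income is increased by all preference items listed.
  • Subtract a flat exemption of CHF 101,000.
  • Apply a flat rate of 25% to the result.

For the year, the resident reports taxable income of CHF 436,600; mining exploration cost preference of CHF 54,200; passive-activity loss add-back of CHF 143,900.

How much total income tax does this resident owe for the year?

CHF 133,425

General income tax:
  CHF 291,000 × 7% = CHF 20,370
  CHF 34,000 × 16% = CHF 5,440
  CHF 111,600 × 28% = CHF 31,248
  → CHF 57,058

Book-profits minimum tax:
  Adjusted income: CHF 436,600 + CHF 54,200 + CHF 143,900 = CHF 634,700
  Less exemption CHF 101,000 → base CHF 533,700
  CHF 533,700 × 25% = CHF 133,425

CHF 133,425 > CHF 57,058, so the book-profits minimum tax is the binding amount.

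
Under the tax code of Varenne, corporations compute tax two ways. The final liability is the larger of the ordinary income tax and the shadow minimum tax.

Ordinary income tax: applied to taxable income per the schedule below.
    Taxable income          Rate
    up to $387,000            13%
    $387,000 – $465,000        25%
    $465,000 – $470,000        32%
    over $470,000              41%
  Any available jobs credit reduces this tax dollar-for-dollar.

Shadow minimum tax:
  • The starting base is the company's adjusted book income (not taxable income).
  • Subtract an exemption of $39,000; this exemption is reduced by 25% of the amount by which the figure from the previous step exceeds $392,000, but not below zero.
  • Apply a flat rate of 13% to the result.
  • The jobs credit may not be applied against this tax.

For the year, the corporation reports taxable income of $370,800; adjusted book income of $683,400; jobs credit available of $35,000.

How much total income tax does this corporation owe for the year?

Ordinary income tax:
  $370,800 × 13% = $48,204
  Less jobs credit $35,000 → $13,204

Shadow minimum tax:
  Base (adjusted book income): $683,400
  Exemption: 25% × ($683,400 − $392,000) = $72,850 ≥ $39,000, so the exemption is fully phased out
  Base: $683,400 − $0 = $683,400
  $683,400 × 13% = $88,842

$88,842 > $13,204, so the shadow minimum tax is the binding amount.

$88,842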